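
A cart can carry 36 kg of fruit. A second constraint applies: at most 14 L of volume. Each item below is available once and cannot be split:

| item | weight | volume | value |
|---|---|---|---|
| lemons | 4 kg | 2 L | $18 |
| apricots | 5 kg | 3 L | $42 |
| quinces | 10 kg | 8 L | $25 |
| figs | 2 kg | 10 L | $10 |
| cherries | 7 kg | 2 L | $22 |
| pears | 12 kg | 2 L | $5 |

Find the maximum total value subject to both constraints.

$89

Feasible sets respecting both limits:
- apricots+quinces+cherries: weight 22, volume 13, value 89
- lemons+apricots+cherries+pears: weight 28, volume 9, value 87
- lemons+apricots+quinces: weight 19, volume 13, value 85
- lemons+apricots+cherries: weight 16, volume 7, value 82
Best: $89.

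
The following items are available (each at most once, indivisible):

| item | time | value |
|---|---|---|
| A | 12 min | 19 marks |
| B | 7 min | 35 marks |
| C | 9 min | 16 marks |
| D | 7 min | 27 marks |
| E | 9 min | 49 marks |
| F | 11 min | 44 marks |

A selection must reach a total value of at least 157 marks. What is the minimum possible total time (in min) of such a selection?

Subsets with value ≥ 157, sorted by total time:
- B+C+D+E+F: time 43, value 171
- A+B+D+E+F: time 46, value 174
Minimum time: 43 min.

43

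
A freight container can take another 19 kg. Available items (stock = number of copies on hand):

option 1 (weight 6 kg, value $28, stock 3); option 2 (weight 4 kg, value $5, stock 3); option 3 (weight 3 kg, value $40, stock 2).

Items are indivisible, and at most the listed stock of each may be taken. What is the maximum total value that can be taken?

$136

Best selections within weight 19 and stock limits:
- 2×option 1 + 2×option 3: weight 18, value 136
- 1×option 1 + 1×option 2 + 2×option 3: weight 16, value 113
- 1×option 1 + 2×option 3: weight 12, value 108
Best: $136.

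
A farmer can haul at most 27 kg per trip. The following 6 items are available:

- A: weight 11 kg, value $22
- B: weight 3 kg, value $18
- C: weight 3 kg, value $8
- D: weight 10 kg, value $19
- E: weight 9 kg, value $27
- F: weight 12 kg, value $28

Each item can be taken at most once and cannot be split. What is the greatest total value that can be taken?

Check high-value combinations within 27 kg:
- B+C+E+F: weight 3+3+9+12=27, value 18+8+27+28=81
- A+B+C+E: weight 11+3+3+9=26, value 22+18+8+27=75
- B+E+F: weight 3+9+12=24, value 18+27+28=73
- B+C+D+E: weight 3+3+10+9=25, value 18+8+19+27=72
- A+B+F: weight 11+3+12=26, value 22+18+28=68
Best: $81.

$81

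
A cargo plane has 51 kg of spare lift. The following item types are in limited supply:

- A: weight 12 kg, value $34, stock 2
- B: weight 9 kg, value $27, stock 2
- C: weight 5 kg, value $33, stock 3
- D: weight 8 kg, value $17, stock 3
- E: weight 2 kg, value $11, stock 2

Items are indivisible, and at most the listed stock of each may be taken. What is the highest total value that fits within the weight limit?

Top feasible selections:
- 1×A + 2×B + 3×C + 2×E: weight 49, value 209
- 2×A + 3×C + 1×D + 2×E: weight 51, value 206
Best: $209.

$209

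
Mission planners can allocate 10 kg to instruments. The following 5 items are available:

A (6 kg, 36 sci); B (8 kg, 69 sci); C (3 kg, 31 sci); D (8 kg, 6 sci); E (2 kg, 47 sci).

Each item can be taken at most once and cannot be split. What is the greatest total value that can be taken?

Check high-value combinations within 10 kg:
- B+E: mass 8+2=10, value 69+47=116
- A+E: mass 6+2=8, value 36+47=83
- C+E: mass 3+2=5, value 31+47=78
Best: 116 sci.

116 sci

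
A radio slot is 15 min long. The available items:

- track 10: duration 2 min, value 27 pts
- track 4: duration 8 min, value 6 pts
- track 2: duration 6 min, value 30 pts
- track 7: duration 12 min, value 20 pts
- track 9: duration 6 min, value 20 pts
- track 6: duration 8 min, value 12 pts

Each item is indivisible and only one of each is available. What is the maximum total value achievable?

Check high-value combinations within 15 min:
- track 10+track 2+track 9: duration 2+6+6=14, value 27+30+20=77
- track 10+track 2: duration 2+6=8, value 27+30=57
- track 2+track 9: duration 6+6=12, value 30+20=50
Best: 77 pts.

77 pts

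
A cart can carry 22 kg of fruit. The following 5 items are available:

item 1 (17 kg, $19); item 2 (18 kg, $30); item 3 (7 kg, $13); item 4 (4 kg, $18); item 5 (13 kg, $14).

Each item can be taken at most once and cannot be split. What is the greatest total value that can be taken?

Check high-value combinations within 22 kg:
- item 2+item 4: weight 18+4=22, value 30+18=48
- item 1+item 4: weight 17+4=21, value 19+18=37
- item 4+item 5: weight 4+13=17, value 18+14=32
- item 3+item 4: weight 7+4=11, value 13+18=31
- item 2: weight 18, value 30
Best: $48.

$48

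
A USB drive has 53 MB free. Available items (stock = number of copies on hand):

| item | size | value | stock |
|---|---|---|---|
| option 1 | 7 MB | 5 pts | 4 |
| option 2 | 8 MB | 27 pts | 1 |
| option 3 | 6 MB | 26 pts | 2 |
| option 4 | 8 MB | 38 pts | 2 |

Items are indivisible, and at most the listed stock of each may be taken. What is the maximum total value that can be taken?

165 pts

Top feasible selections:
- 2×option 1 + 1×option 2 + 2×option 3 + 2×option 4: size 50, value 165
- 1×option 1 + 1×option 2 + 2×option 3 + 2×option 4: size 43, value 160
- 1×option 2 + 2×option 3 + 2×option 4: size 36, value 155
- 3×option 1 + 1×option 2 + 1×option 3 + 2×option 4: size 51, value 144
Best: 165 pts.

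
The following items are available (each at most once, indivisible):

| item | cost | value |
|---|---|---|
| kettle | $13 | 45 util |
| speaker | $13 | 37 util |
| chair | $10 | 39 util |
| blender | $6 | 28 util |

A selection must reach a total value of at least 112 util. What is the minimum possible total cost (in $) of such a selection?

Subsets with value ≥ 112, sorted by total cost:
- kettle+chair+blender: cost 29, value 112
- kettle+speaker+chair: cost 36, value 121
- kettle+speaker+chair+blender: cost 42, value 149
Minimum cost: 29 $.

29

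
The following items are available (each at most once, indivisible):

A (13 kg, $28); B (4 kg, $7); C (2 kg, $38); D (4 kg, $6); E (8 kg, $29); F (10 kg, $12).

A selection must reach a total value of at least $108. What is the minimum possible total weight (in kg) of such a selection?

31

Subsets with value ≥ 108, sorted by total weight:
- A+B+C+D+E: weight 31, value 108
- A+B+C+E+F: weight 37, value 114
Minimum weight: 31 kg.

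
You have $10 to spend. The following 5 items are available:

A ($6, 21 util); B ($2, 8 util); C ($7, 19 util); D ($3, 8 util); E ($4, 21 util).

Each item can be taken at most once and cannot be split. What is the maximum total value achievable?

42 util

This is a 0/1 knapsack; check combinations near the capacity.
- A+E: cost 6+4=10, value 21+21=42
- B+D+E: cost 2+3+4=9, value 8+8+21=37
- B+E: cost 2+4=6, value 8+21=29
Best: 42 util.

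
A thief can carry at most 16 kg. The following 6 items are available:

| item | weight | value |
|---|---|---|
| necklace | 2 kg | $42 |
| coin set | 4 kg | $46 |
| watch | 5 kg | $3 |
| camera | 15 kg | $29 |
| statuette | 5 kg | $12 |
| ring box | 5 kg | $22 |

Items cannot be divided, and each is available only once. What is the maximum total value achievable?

Check high-value combinations within 16 kg:
- necklace+coin set+statuette+ring box: weight 2+4+5+5=16, value 42+46+12+22=122
- necklace+coin set+watch+ring box: weight 2+4+5+5=16, value 42+46+3+22=113
- necklace+coin set+ring box: weight 2+4+5=11, value 42+46+22=110
Best: $122.

$122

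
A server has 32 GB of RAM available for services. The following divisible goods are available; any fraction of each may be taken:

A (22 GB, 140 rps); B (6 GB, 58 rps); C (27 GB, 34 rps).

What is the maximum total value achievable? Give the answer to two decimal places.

203.04

Take in order of value per unit:
- B (58/6 per unit): all 6 → value 58, running total 58.00
- A (140/22 per unit): all 22 → value 140, running total 198.00
- C (34/27 per unit): 4 of 27 → value 4×34/27 = 5.0370, running total 203.04
Total 203.04.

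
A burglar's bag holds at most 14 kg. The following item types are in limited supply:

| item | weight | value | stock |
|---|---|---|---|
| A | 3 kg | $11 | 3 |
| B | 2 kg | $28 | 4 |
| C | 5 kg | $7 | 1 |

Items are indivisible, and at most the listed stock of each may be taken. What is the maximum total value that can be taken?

$134

Best selections within weight 14 and stock limits:
- 2×A + 4×B: weight 14, value 134
- 1×A + 4×B: weight 11, value 123
- 4×B + 1×C: weight 13, value 119
- 4×B: weight 8, value 112
Best: $134.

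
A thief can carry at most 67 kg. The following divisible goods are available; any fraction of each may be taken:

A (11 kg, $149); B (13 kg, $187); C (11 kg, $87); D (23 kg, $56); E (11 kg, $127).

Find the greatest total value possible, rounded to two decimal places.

Take in order of value per unit:
- B (187/13 per unit): all 13 → value 187, running total 187.00
- A (149/11 per unit): all 11 → value 149, running total 336.00
- E (127/11 per unit): all 11 → value 127, running total 463.00
- C (87/11 per unit): all 11 → value 87, running total 550.00
- D (56/23 per unit): 21 of 23 → value 21×56/23 = 51.1304, running total 601.13
Total 601.13.

601.13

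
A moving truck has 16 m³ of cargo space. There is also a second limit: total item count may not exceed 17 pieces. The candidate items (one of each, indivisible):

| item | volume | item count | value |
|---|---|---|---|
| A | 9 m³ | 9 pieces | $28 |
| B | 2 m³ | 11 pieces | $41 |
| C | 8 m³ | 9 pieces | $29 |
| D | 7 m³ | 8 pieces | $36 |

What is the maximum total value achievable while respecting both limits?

Feasible sets respecting both limits:
- C+D: volume 15, item count 17, value 65
- A+D: volume 16, item count 17, value 64
- B: volume 2, item count 11, value 41
Best: $65.

$65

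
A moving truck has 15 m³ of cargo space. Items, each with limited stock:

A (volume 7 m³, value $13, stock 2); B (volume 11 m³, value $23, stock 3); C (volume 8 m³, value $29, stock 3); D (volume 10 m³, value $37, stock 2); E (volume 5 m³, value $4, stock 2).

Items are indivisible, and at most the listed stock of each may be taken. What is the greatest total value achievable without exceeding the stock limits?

$42

Top feasible selections:
- 1×A + 1×C: volume 15, value 42
- 1×D + 1×E: volume 15, value 41
- 1×D: volume 10, value 37
Best: $42.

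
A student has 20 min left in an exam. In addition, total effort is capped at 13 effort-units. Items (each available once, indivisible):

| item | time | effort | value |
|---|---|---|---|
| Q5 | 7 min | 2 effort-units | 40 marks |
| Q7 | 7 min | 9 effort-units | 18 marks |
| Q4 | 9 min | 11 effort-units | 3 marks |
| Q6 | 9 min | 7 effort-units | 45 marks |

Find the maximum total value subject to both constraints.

Feasible sets respecting both limits:
- Q5+Q6: time 16, effort 9, value 85
- Q5+Q7: time 14, effort 11, value 58
- Q6: time 9, effort 7, value 45
Best: 85 marks.

85 marks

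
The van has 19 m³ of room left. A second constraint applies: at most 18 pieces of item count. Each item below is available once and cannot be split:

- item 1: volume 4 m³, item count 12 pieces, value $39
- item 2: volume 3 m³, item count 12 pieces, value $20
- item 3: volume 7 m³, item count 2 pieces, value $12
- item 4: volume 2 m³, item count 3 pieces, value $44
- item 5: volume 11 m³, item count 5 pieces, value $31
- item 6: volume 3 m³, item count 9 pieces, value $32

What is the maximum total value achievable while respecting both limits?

$107

Feasible sets respecting both limits:
- item 4+item 5+item 6: volume 16, item count 17, value 107
- item 1+item 3+item 4: volume 13, item count 17, value 95
- item 3+item 4+item 6: volume 12, item count 14, value 88
Best: $107.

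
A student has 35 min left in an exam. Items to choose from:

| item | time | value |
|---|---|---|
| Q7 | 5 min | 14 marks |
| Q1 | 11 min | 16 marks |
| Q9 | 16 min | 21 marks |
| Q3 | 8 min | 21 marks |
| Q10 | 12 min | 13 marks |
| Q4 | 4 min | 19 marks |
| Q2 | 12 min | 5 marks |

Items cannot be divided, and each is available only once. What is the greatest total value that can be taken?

Check high-value combinations within 35 min:
- Q7+Q9+Q3+Q4: time 5+16+8+4=33, value 14+21+21+19=75
- Q7+Q1+Q3+Q4: time 5+11+8+4=28, value 14+16+21+19=70
- Q1+Q3+Q10+Q4: time 11+8+12+4=35, value 16+21+13+19=69
- Q7+Q3+Q10+Q4: time 5+8+12+4=29, value 14+21+13+19=67
- Q7+Q1+Q10+Q4: time 5+11+12+4=32, value 14+16+13+19=62
Best: 75 marks.

75 marks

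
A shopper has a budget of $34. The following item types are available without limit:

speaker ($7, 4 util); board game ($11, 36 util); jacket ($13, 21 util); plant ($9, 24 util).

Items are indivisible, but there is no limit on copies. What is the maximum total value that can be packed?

108 util

Best value-per-unit is board game at 36/11, and filling with it alone uses cost 3×11=33. No mix of the others beats 3×36 = 108.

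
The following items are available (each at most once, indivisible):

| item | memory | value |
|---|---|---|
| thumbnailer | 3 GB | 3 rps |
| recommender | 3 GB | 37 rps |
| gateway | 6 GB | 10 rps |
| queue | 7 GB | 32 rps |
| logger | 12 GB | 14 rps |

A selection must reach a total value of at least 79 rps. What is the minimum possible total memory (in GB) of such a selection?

Subsets with value ≥ 79, sorted by total memory:
- recommender+gateway+queue: memory 16, value 79
- thumbnailer+recommender+gateway+queue: memory 19, value 82
- recommender+queue+logger: memory 22, value 83
- thumbnailer+recommender+queue+logger: memory 25, value 86
Minimum memory: 16 GB.

16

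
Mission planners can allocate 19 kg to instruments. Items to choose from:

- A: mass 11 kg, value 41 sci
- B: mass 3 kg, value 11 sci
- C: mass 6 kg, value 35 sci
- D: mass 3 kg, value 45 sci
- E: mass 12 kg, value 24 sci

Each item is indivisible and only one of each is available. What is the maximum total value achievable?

Check high-value combinations within 19 kg:
- A+B+D: mass 11+3+3=17, value 41+11+45=97
- B+C+D: mass 3+6+3=12, value 11+35+45=91
- A+D: mass 11+3=14, value 41+45=86
- C+D: mass 6+3=9, value 35+45=80
Best: 97 sci.

97 sci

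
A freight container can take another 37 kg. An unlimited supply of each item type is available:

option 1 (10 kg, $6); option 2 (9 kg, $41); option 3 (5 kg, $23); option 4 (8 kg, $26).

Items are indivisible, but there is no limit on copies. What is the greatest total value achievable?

Best value-per-unit is option 3 at 23/5; filling with it alone gives 7×23 = 161.
Optimal mix: 3×option 2 + 2×option 3 → weight 37, value 169.

$169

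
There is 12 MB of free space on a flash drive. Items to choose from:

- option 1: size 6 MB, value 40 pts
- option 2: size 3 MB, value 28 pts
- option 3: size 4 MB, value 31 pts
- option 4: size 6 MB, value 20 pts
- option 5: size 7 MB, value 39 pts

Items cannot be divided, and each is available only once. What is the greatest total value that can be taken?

71 pts

Check high-value combinations within 12 MB:
- option 1+option 3: size 6+4=10, value 40+31=71
- option 3+option 5: size 4+7=11, value 31+39=70
- option 1+option 2: size 6+3=9, value 40+28=68
- option 2+option 5: size 3+7=10, value 28+39=67
- option 1+option 4: size 6+6=12, value 40+20=60
Best: 71 pts.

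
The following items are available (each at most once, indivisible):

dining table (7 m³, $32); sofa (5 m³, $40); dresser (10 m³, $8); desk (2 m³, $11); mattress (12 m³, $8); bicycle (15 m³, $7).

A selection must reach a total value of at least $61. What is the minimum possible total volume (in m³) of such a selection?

12

Subsets with value ≥ 61, sorted by total volume:
- dining table+sofa: volume 12, value 72
- dining table+sofa+desk: volume 14, value 83
- dining table+sofa+dresser: volume 22, value 80
Minimum volume: 12 m³.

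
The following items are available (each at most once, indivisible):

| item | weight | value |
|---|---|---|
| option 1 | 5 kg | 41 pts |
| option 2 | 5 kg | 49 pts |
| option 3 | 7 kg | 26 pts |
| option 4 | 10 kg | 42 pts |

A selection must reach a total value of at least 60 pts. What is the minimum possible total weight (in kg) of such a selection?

10

Subsets with value ≥ 60, sorted by total weight:
- option 1+option 2: weight 10, value 90
- option 2+option 3: weight 12, value 75
- option 1+option 3: weight 12, value 67
Minimum weight: 10 kg.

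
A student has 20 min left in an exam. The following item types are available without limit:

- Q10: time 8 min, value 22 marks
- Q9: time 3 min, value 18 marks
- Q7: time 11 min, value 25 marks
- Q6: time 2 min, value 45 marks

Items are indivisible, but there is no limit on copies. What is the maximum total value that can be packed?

450 marks

Best value-per-unit is Q6 at 45/2, and filling with it alone uses time 10×2=20. No mix of the others beats 10×45 = 450.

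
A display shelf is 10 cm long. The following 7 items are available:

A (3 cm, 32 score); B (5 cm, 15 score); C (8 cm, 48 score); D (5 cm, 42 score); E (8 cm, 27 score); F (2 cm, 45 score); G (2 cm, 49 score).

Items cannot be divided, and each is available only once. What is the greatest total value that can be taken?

This is a 0/1 knapsack; check combinations near the capacity.
- D+F+G: length 5+2+2=9, value 42+45+49=136
- A+F+G: length 3+2+2=7, value 32+45+49=126
- A+D+G: length 3+5+2=10, value 32+42+49=123
Best: 136 score.

136 score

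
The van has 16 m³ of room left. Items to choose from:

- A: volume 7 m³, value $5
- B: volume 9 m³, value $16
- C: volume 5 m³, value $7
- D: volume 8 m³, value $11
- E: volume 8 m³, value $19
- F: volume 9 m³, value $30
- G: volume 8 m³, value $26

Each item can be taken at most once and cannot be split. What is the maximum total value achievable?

This is a 0/1 knapsack; check combinations near the capacity.
- E+G: volume 8+8=16, value 19+26=45
- C+F: volume 5+9=14, value 7+30=37
- D+G: volume 8+8=16, value 11+26=37
- A+F: volume 7+9=16, value 5+30=35
Best: $45.

$45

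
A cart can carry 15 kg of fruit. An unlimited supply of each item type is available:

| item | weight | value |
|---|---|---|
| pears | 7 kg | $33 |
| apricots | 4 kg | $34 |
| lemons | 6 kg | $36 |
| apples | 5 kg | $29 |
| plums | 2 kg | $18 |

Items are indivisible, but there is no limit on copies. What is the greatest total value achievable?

$126

Best value-per-unit is plums at 18/2, and filling with it alone uses weight 7×2=14. No mix of the others beats 7×18 = 126.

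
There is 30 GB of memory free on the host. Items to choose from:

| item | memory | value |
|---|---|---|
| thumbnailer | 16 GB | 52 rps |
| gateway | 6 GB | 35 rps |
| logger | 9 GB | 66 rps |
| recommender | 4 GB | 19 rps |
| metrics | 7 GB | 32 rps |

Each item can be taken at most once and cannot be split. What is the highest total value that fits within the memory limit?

152 rps

This is a 0/1 knapsack; check combinations near the capacity.
- gateway+logger+recommender+metrics: memory 6+9+4+7=26, value 35+66+19+32=152
- thumbnailer+logger+recommender: memory 16+9+4=29, value 52+66+19=137
- gateway+logger+metrics: memory 6+9+7=22, value 35+66+32=133
- gateway+logger+recommender: memory 6+9+4=19, value 35+66+19=120
- thumbnailer+gateway+metrics: memory 16+6+7=29, value 52+35+32=119
Best: 152 rps.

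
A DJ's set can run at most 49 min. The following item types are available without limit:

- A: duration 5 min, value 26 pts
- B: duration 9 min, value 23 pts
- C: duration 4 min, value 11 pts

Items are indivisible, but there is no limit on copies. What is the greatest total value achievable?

Best value-per-unit is A at 26/5; filling with it alone gives 9×26 = 234.
Optimal mix: 9×A + 1×C → duration 49, value 245.

245 pts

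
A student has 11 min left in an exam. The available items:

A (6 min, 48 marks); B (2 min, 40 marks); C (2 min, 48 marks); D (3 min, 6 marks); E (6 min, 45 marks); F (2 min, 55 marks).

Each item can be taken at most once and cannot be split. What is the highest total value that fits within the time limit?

151 marks

Check high-value combinations within 11 min:
- A+C+F: time 6+2+2=10, value 48+48+55=151
- B+C+D+F: time 2+2+3+2=9, value 40+48+6+55=149
- C+E+F: time 2+6+2=10, value 48+45+55=148
Best: 151 marks.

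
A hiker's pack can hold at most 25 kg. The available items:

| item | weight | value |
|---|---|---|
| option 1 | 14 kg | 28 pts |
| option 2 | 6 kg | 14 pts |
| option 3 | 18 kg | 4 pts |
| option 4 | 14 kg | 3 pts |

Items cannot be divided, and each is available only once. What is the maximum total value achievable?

Check high-value combinations within 25 kg:
- option 1+option 2: weight 14+6=20, value 28+14=42
- option 1: weight 14, value 28
- option 2+option 3: weight 6+18=24, value 14+4=18
- option 2+option 4: weight 6+14=20, value 14+3=17
- option 2: weight 6, value 14
Best: 42 pts.

42 pts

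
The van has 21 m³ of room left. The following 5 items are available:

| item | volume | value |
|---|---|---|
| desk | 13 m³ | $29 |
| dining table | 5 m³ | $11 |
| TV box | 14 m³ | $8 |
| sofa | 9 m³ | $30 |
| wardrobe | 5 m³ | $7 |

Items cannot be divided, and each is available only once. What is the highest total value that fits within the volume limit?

Check high-value combinations within 21 m³:
- dining table+sofa+wardrobe: volume 5+9+5=19, value 11+30+7=48
- dining table+sofa: volume 5+9=14, value 11+30=41
- desk+dining table: volume 13+5=18, value 29+11=40
- sofa+wardrobe: volume 9+5=14, value 30+7=37
Best: $48.

$48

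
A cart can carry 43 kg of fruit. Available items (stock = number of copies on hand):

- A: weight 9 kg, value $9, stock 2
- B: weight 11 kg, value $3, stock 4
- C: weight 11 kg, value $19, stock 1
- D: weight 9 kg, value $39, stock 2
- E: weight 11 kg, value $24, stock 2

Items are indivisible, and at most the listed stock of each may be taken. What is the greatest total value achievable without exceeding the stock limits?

$126

Best selections within weight 43 and stock limits:
- 2×D + 2×E: weight 40, value 126
- 1×C + 2×D + 1×E: weight 40, value 121
- 1×A + 2×D + 1×E: weight 38, value 111
Best: $126.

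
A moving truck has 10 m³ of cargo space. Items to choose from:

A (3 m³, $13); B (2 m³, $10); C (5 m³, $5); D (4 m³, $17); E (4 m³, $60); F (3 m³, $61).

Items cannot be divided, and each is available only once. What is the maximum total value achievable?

Check high-value combinations within 10 m³:
- A+E+F: volume 3+4+3=10, value 13+60+61=134
- B+E+F: volume 2+4+3=9, value 10+60+61=131
- E+F: volume 4+3=7, value 60+61=121
Best: $134.

$134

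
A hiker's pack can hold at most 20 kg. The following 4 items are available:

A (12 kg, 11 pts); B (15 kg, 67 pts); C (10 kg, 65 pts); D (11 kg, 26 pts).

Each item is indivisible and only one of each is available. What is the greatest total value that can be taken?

67 pts

Check high-value combinations within 20 kg:
- B: weight 15, value 67
- C: weight 10, value 65
- D: weight 11, value 26
- A: weight 12, value 11
Best: 67 pts.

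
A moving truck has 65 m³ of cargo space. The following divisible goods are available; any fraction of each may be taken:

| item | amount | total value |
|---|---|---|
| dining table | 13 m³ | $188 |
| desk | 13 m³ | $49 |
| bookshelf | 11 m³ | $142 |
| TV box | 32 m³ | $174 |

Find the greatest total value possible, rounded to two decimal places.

Take in order of value per unit:
- dining table (188/13 per unit): all 13 → value 188, running total 188.00
- bookshelf (142/11 per unit): all 11 → value 142, running total 330.00
- TV box (174/32 per unit): all 32 → value 174, running total 504.00
- desk (49/13 per unit): 9 of 13 → value 9×49/13 = 33.9231, running total 537.92
Total 537.92.

537.92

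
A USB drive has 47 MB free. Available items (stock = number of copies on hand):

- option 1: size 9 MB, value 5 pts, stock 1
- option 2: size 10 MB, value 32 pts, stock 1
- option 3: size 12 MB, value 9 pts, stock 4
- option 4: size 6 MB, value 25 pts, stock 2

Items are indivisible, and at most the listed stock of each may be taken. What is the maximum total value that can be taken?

100 pts

Best selections within size 47 and stock limits:
- 1×option 2 + 2×option 3 + 2×option 4: size 46, value 100
- 1×option 1 + 1×option 2 + 1×option 3 + 2×option 4: size 43, value 96
- 1×option 2 + 1×option 3 + 2×option 4: size 34, value 91
- 1×option 1 + 1×option 2 + 2×option 4: size 31, value 87
Best: 100 pts.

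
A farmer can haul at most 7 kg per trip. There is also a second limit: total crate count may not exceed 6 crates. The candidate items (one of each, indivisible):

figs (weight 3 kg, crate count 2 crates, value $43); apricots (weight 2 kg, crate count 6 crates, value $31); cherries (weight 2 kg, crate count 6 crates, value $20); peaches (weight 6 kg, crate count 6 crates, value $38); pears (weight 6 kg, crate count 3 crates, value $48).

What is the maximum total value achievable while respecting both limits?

Feasible sets respecting both limits:
- pears: weight 6, crate count 3, value 48
- figs: weight 3, crate count 2, value 43
- peaches: weight 6, crate count 6, value 38
Best: $48.

$48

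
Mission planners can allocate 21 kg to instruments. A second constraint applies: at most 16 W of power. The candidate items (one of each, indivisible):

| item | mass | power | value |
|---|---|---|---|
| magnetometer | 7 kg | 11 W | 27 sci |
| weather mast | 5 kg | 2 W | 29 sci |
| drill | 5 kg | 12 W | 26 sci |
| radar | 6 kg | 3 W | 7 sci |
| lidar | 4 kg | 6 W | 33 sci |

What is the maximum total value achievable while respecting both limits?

69 sci

Feasible sets respecting both limits:
- weather mast+radar+lidar: mass 15, power 11, value 69
- magnetometer+weather mast+radar: mass 18, power 16, value 63
- weather mast+lidar: mass 9, power 8, value 62
Best: 69 sci.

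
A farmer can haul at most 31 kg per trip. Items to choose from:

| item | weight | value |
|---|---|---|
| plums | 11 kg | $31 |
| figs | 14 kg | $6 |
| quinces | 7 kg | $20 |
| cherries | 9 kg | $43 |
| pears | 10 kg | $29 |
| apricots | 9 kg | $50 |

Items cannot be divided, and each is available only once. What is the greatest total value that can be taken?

Check high-value combinations within 31 kg:
- plums+cherries+apricots: weight 11+9+9=29, value 31+43+50=124
- cherries+pears+apricots: weight 9+10+9=28, value 43+29+50=122
- quinces+cherries+apricots: weight 7+9+9=25, value 20+43+50=113
- plums+pears+apricots: weight 11+10+9=30, value 31+29+50=110
- plums+cherries+pears: weight 11+9+10=30, value 31+43+29=103
Best: $124.

$124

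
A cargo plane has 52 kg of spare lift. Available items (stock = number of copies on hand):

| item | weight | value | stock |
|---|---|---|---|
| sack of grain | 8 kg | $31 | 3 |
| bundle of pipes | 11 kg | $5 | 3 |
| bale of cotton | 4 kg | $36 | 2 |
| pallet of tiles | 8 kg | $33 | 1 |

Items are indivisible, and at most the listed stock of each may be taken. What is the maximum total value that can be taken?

Top feasible selections:
- 3×sack of grain + 1×bundle of pipes + 2×bale of cotton + 1×pallet of tiles: weight 51, value 203
- 3×sack of grain + 2×bale of cotton + 1×pallet of tiles: weight 40, value 198
- 2×sack of grain + 1×bundle of pipes + 2×bale of cotton + 1×pallet of tiles: weight 43, value 172
- 3×sack of grain + 1×bundle of pipes + 2×bale of cotton: weight 43, value 170
Best: $203.

$203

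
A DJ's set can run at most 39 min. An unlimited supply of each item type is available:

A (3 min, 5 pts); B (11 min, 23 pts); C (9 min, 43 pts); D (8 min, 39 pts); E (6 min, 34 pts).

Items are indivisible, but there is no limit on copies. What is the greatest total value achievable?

Best value-per-unit is E at 34/6; filling with it alone gives 6×34 = 204.
Optimal mix: 1×C + 5×E → duration 39, value 213.

213 pts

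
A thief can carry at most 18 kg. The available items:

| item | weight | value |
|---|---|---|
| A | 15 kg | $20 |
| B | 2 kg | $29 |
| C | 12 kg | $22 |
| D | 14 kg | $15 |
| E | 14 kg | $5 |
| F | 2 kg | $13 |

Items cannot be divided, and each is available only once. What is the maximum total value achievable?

Check high-value combinations within 18 kg:
- B+C+F: weight 2+12+2=16, value 29+22+13=64
- B+D+F: weight 2+14+2=18, value 29+15+13=57
- B+C: weight 2+12=14, value 29+22=51
Best: $64.

$64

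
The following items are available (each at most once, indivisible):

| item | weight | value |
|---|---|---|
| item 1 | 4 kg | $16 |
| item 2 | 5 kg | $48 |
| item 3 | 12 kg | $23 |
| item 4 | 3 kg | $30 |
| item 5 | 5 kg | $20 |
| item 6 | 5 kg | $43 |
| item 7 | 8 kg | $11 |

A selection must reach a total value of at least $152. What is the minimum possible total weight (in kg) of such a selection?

Subsets with value ≥ 152, sorted by total weight:
- item 1+item 2+item 4+item 5+item 6: weight 22, value 157
- item 2+item 4+item 5+item 6+item 7: weight 26, value 152
Minimum weight: 22 kg.

22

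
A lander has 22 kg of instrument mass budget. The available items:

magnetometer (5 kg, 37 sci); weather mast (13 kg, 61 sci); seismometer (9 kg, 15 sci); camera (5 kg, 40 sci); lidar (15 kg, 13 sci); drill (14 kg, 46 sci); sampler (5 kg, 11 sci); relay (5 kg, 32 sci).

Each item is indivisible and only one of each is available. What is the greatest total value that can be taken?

This is a 0/1 knapsack; check combinations near the capacity.
- magnetometer+camera+sampler+relay: mass 5+5+5+5=20, value 37+40+11+32=120
- magnetometer+camera+relay: mass 5+5+5=15, value 37+40+32=109
- weather mast+camera: mass 13+5=18, value 61+40=101
Best: 120 sci.

120 sci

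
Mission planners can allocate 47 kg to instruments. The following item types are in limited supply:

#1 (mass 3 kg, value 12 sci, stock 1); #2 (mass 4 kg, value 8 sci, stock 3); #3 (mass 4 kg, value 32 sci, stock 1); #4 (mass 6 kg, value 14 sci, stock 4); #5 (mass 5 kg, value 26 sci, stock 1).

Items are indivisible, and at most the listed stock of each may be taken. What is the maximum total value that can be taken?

Top feasible selections:
- 1×#1 + 2×#2 + 1×#3 + 4×#4 + 1×#5: mass 44, value 142
- 3×#2 + 1×#3 + 4×#4 + 1×#5: mass 45, value 138
- 1×#1 + 3×#2 + 1×#3 + 3×#4 + 1×#5: mass 42, value 136
Best: 142 sci.

142 sci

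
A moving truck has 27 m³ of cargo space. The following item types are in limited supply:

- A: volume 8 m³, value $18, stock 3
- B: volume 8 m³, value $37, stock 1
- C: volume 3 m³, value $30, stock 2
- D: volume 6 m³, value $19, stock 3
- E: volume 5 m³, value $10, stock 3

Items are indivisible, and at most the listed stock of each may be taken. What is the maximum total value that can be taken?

Top feasible selections:
- 1×B + 2×C + 2×D: volume 26, value 135
- 1×B + 2×C + 1×D + 1×E: volume 25, value 126
- 1×A + 1×B + 2×C + 1×E: volume 27, value 125
- 2×C + 3×D: volume 24, value 117
Best: $135.

$135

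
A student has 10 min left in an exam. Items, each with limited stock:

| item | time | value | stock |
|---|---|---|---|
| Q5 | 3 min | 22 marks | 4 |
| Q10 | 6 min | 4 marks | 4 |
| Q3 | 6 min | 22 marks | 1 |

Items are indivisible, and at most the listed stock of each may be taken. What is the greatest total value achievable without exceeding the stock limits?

66 marks

Best selections within time 10 and stock limits:
- 3×Q5: time 9, value 66
- 2×Q5: time 6, value 44
Best: 66 marks.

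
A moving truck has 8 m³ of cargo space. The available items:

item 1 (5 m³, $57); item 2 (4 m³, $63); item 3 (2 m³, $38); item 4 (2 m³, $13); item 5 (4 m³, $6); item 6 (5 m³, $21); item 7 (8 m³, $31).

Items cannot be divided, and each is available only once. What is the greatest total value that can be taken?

Check high-value combinations within 8 m³:
- item 2+item 3+item 4: volume 4+2+2=8, value 63+38+13=114
- item 2+item 3: volume 4+2=6, value 63+38=101
- item 1+item 3: volume 5+2=7, value 57+38=95
Best: $114.

$114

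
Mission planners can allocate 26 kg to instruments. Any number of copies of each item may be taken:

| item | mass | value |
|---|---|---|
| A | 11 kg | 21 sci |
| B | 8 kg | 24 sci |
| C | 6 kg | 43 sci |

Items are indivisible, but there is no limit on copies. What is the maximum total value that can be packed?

172 sci

Best value-per-unit is C at 43/6, and filling with it alone uses mass 4×6=24. No mix of the others beats 4×43 = 172.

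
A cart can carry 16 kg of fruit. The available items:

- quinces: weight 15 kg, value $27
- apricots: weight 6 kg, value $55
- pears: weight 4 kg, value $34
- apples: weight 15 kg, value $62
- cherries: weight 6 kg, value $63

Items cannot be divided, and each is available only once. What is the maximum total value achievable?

Check high-value combinations within 16 kg:
- apricots+pears+cherries: weight 6+4+6=16, value 55+34+63=152
- apricots+cherries: weight 6+6=12, value 55+63=118
- pears+cherries: weight 4+6=10, value 34+63=97
- apricots+pears: weight 6+4=10, value 55+34=89
Best: $152.

$152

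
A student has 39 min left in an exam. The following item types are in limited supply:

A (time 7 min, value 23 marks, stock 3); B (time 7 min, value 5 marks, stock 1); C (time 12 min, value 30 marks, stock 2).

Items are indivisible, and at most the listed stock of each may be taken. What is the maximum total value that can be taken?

Top feasible selections:
- 2×A + 2×C: time 38, value 106
- 3×A + 1×C: time 33, value 99
- 1×A + 1×B + 2×C: time 38, value 88
Best: 106 marks.

106 marks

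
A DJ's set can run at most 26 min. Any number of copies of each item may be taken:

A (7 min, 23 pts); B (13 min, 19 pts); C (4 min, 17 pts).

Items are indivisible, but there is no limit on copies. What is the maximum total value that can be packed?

Best value-per-unit is C at 17/4, and filling with it alone uses duration 6×4=24. No mix of the others beats 6×17 = 102.

102 pts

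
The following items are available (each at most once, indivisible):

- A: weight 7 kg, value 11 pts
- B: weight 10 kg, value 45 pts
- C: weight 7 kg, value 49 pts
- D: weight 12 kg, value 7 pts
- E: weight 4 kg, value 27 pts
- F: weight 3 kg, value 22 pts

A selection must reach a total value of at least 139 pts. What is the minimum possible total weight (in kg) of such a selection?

Subsets with value ≥ 139, sorted by total weight:
- B+C+E+F: weight 24, value 143
- A+B+C+E+F: weight 31, value 154
- B+C+D+E+F: weight 36, value 150
Minimum weight: 24 kg.

24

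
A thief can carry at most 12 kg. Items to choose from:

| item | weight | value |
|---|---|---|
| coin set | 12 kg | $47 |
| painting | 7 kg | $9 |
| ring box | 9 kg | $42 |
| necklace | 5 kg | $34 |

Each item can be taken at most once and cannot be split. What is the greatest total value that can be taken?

$47

Check high-value combinations within 12 kg:
- coin set: weight 12, value 47
- painting+necklace: weight 7+5=12, value 9+34=43
- ring box: weight 9, value 42
- necklace: weight 5, value 34
Best: $47.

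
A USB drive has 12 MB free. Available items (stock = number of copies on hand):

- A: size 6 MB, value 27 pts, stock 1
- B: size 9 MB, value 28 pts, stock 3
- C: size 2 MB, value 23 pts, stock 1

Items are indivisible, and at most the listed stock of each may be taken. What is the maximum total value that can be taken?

Top feasible selections:
- 1×B + 1×C: size 11, value 51
- 1×A + 1×C: size 8, value 50
- 1×B: size 9, value 28
- 1×A: size 6, value 27
Best: 51 pts.

51 pts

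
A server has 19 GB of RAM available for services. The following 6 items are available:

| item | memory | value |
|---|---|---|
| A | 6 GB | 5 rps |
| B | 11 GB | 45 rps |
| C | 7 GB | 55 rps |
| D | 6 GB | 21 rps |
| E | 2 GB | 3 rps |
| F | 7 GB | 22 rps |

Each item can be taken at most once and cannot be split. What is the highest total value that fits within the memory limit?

Check high-value combinations within 19 GB:
- B+C: memory 11+7=18, value 45+55=100
- A+C+D: memory 6+7+6=19, value 5+55+21=81
- C+E+F: memory 7+2+7=16, value 55+3+22=80
Best: 100 rps.

100 rps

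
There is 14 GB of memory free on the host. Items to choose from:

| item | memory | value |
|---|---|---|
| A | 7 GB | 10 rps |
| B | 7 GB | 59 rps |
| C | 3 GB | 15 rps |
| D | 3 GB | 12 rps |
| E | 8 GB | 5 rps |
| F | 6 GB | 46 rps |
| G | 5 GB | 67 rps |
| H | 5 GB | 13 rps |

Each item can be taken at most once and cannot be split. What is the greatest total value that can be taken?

This is a 0/1 knapsack; check combinations near the capacity.
- C+F+G: memory 3+6+5=14, value 15+46+67=128
- B+G: memory 7+5=12, value 59+67=126
- D+F+G: memory 3+6+5=14, value 12+46+67=125
Best: 128 rps.

128 rps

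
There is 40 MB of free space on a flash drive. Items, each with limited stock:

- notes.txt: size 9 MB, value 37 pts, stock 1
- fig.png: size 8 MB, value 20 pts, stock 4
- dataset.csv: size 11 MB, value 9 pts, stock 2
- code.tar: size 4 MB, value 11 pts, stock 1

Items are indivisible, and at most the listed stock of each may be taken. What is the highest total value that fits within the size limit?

Best selections within size 40 and stock limits:
- 1×notes.txt + 3×fig.png + 1×code.tar: size 37, value 108
- 1×notes.txt + 3×fig.png: size 33, value 97
- 1×notes.txt + 2×fig.png + 1×dataset.csv + 1×code.tar: size 40, value 97
- 4×fig.png + 1×code.tar: size 36, value 91
Best: 108 pts.

108 pts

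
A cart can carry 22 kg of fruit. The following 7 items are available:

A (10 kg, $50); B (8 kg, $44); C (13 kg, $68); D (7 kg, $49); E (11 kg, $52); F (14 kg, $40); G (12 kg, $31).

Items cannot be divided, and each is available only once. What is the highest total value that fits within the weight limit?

Check high-value combinations within 22 kg:
- C+D: weight 13+7=20, value 68+49=117
- B+C: weight 8+13=21, value 44+68=112
- A+E: weight 10+11=21, value 50+52=102
Best: $117.

$117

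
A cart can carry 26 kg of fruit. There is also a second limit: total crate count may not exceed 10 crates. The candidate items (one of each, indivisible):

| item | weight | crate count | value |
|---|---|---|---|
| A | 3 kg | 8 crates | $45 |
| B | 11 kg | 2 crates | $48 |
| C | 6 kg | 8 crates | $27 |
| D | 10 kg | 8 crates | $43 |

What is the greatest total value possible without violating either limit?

Feasible sets respecting both limits:
- A+B: weight 14, crate count 10, value 93
- B+D: weight 21, crate count 10, value 91
- B+C: weight 17, crate count 10, value 75
Best: $93.

$93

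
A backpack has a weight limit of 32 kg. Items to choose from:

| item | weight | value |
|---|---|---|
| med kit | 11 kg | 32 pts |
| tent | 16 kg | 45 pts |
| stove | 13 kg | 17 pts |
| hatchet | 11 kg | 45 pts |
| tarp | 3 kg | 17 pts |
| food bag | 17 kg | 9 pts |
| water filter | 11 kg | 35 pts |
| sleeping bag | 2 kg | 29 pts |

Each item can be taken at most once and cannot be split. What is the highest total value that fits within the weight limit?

Check high-value combinations within 32 kg:
- tent+hatchet+tarp+sleeping bag: weight 16+11+3+2=32, value 45+45+17+29=136
- hatchet+tarp+water filter+sleeping bag: weight 11+3+11+2=27, value 45+17+35+29=126
- tent+tarp+water filter+sleeping bag: weight 16+3+11+2=32, value 45+17+35+29=126
- med kit+hatchet+tarp+sleeping bag: weight 11+11+3+2=27, value 32+45+17+29=123
- med kit+tent+tarp+sleeping bag: weight 11+16+3+2=32, value 32+45+17+29=123
Best: 136 pts.

136 pts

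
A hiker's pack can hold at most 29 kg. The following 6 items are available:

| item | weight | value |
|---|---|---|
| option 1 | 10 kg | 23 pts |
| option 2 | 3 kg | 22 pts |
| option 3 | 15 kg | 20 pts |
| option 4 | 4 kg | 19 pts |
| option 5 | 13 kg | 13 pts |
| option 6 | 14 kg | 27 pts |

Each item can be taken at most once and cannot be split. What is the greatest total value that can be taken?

This is a 0/1 knapsack; check combinations near the capacity.
- option 1+option 2+option 6: weight 10+3+14=27, value 23+22+27=72
- option 1+option 4+option 6: weight 10+4+14=28, value 23+19+27=69
- option 2+option 4+option 6: weight 3+4+14=21, value 22+19+27=68
- option 1+option 2+option 3: weight 10+3+15=28, value 23+22+20=65
Best: 72 pts.

72 pts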